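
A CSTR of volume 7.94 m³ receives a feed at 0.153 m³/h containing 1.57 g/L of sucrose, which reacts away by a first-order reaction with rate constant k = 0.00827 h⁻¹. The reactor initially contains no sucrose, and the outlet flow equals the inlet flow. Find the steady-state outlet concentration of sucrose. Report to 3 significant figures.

1.10 g/L

V dC/dt = Q(C_in − C) − k V C.
Steady state (dC/dt = 0): C_ss = Q C_in/(Q + kV) = C_in/(1 + kV/Q).
C_ss = 0.153·1.57/(0.153 + 0.00827·7.94) = 0.24021/0.21866 = 1.0985 g/L.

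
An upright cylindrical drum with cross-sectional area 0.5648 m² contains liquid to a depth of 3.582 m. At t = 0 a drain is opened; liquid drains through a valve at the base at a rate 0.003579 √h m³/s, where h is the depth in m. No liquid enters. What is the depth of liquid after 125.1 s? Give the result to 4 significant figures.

With no inflow, A dh/dt = −0.003579 √h.
∫ h^(−1/2) dh = −(0.003579/A) ∫ dt, giving 2√h = 2√h₀ − (0.003579/A) t.
√h = √3.582 − 0.003579·125.1/(2·0.5648) = 1.89262 − 0.396364 = 1.49625.
h = 1.49625² = 2.23877 m.

2.239 m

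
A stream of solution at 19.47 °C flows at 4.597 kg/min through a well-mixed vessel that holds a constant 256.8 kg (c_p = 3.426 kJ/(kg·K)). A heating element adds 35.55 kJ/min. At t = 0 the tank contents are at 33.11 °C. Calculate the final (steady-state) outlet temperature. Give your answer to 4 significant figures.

21.73 °C

Heat balance on the well-mixed liquid: M c_p dT/dt = ṁ c_p (T_in − T) + 35.55.
At steady state dT/dt = 0 ⇒ T_ss = T_in + Q̇/(ṁ c_p) = 19.47 + 35.55/(4.597·3.426) = 21.7272 °C.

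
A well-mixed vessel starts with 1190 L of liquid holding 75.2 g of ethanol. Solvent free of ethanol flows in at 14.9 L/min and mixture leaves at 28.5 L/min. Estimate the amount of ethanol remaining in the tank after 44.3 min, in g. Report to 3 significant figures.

17.1 g

Let m(t) be the amount of ethanol. Volume: V(t) = V₀ + (Q_in − Q_out) t = 1190 − 13.600 t; V(44.3) = 587.52 L.
Species balance (pure solvent in): dm/dt = −Q_out · m/V(t).
dm/m = −Q_out dt/(V₀ − 13.600 t); integrating gives ln(m/m₀) = −(Q_out/(Q_in−Q_out)) ln(V/V₀).
m = m₀ (V₀/V)^(Q_out/(Q_in−Q_out)) = 75.2 × (1190/587.52)^(-2.0956) = 17.134 g.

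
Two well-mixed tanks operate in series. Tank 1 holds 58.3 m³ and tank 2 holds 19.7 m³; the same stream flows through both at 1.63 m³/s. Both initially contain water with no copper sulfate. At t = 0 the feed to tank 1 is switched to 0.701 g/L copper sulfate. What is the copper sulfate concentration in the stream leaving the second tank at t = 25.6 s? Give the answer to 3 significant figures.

0.226 g/L

Time constants: τᵢ = Vᵢ/Q for each well-mixed tank.
τ₁ = 58.3/1.63 = 35.767 s; τ₂ = 19.7/1.63 = 12.086 s.
Tank 1: C₁ = C_in(1 − e^(−t/τ₁)). Tank 2 (τ₁ ≠ τ₂): C₂ = C_in[1 − (τ₁ e^(−t/τ₁) − τ₂ e^(−t/τ₂))/(τ₁ − τ₂)].
At t = 25.6: e^(−t/τ₁) = 0.48883, e^(−t/τ₂) = 0.12025.
C₂ = 0.701·[1 − (35.767·0.48883 − 12.086·0.12025)/(23.681)] = 0.701·0.32307 = 0.22647 g/L.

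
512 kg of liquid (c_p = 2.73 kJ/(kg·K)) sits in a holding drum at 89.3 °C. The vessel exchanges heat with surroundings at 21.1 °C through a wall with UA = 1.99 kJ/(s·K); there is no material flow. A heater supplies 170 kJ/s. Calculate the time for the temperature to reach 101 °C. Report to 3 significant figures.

798 s

Lumped-capacitance energy balance: M c_p dT/dt = UA(T_amb − T) + Q̇.
τ = M c_p/UA = 702.39 s; T_ss = T_amb + Q̇/UA = 21.1 + 170/1.99 = 106.53 °C.
T(t) = T_ss + (T₀ − T_ss)e^(−t/τ); set T = 101:
t = −τ ln[(T − T_ss)/(T₀ − T_ss)] = −702.39 · ln(0.32084) = 798.49 s.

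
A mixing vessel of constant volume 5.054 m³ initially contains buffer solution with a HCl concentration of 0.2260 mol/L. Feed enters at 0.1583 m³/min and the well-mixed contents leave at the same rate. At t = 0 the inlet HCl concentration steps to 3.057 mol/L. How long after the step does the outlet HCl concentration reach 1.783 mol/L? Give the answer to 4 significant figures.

25.49 min

Species balance: V dC/dt = Q(C_in − C) ⇒ τ = V/Q = 31.9267 min.
C(t) = C_in + (C₀ − C_in) e^(−t/τ). Set C = 1.783 and solve for t:
e^(−t/τ) = (C − C_in)/(C₀ − C_in) = (1.783 − 3.057)/(0.2260 − 3.057) = 0.450018
t = −τ ln(…) = 31.9267 × 0.798468 = 25.4925 min.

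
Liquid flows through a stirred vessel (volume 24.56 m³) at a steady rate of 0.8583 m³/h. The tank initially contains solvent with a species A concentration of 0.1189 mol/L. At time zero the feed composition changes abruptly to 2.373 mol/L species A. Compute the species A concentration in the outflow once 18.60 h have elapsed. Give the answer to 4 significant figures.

Mass balance on the solute (V constant): V dC/dt = Q(C_in − C).
Time constant τ = V/Q = 24.56/0.8583 = 28.6147 h.
Integrating: C(t) = C_in + (C₀ − C_in) e^(−t/τ).
C(18.60) = 2.373 + (0.1189 − 2.373)·e^(−18.60/28.6147) = 2.373 + (-2.25410)·0.522038 = 1.19627 mol/L.

1.196 mol/L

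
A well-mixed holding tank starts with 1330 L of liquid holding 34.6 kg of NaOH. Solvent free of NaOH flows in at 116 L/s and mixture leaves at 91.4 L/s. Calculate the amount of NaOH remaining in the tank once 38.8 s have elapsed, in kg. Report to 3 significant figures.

4.64 kg

Total volume: dV/dt = Q_in − Q_out = 24.600 L/s, so V(t) = 1330 + 24.600 t and V(38.8) = 2284.5 L.
Solute balance: dm/dt = 0 − Q_out C = −Q_out m/V(t).
dm/m = −Q_out dt/(V₀ + 24.600 t); integrating gives ln(m/m₀) = −(Q_out/(Q_in−Q_out)) ln(V/V₀).
m = m₀ (V₀/V)^(Q_out/(Q_in−Q_out)) = 34.6 × (1330/2284.5)^(3.7154) = 4.6364 kg.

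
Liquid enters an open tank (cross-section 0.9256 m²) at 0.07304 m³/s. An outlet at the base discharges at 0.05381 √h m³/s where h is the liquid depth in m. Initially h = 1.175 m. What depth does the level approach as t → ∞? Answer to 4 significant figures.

A dh/dt = Q_in − 0.05381 √h. Steady state requires inflow = outflow:
Q_in = 0.05381 √h_ss ⇒ √h_ss = 0.07304/0.05381 = 1.35737.
h_ss = 1.35737² = 1.84245 m. (Since h₀ = 1.175 m < h_ss, the level will rise toward this value.)

1.842 m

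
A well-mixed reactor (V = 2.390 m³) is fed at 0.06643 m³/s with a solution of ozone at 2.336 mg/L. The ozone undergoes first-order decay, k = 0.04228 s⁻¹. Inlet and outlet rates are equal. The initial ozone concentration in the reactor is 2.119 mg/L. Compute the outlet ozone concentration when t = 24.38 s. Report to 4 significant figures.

Accumulation = in − out − consumed: V dC/dt = Q C_in − Q C − k V C.
dC/dt = (Q/V) C_in − (Q/V + k) C; effective rate a = Q/V + k = 0.0277950 + 0.04228 = 0.0700750 s⁻¹.
C_ss = Q C_in/(Q + kV) = 0.926566 mg/L; C(t) = C_ss + (C₀ − C_ss) e^(−a t).
C(24.38) = 0.926566 + (1.19243)·e^(−0.0700750·24.38) = 0.926566 + (1.19243)·0.181150 = 1.14258 mg/L.

1.143 mg/L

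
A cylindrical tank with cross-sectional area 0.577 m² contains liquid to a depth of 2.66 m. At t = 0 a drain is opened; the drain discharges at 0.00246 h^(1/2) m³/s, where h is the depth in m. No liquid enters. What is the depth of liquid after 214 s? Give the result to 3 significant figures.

With no inflow, A dh/dt = −0.00246 √h.
∫ h^(−1/2) dh = −(0.00246/A) ∫ dt, giving 2√h = 2√h₀ − (0.00246/A) t.
√h = √2.66 − 0.00246·214/(2·0.577) = 1.6310 − 0.45619 = 1.1748.
h = 1.1748² = 1.3801 m.

1.38 m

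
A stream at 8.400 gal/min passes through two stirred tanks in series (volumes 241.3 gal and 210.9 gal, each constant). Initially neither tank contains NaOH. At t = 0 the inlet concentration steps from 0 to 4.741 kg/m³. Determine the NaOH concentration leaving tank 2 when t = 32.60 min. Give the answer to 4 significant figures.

Each tank obeys Vᵢ dCᵢ/dt = Q(Cᵢ₋₁ − Cᵢ), so τᵢ = Vᵢ/Q.
τ₁ = 241.3/8.400 = 28.7262 min; τ₂ = 210.9/8.400 = 25.1071 min.
Tank 1: C₁ = C_in(1 − e^(−t/τ₁)). Tank 2 (τ₁ ≠ τ₂): C₂ = C_in[1 − (τ₁ e^(−t/τ₁) − τ₂ e^(−t/τ₂))/(τ₁ − τ₂)].
At t = 32.60: e^(−t/τ₁) = 0.321469, e^(−t/τ₂) = 0.272959.
C₂ = 4.741·[1 − (28.7262·0.321469 − 25.1071·0.272959)/(3.61905)] = 4.741·0.341987 = 1.62136 kg/m³.

1.621 kg/m³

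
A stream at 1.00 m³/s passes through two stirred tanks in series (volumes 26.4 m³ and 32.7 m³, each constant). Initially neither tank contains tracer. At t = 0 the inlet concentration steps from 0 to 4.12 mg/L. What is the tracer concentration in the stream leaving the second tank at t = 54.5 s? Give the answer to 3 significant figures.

2.27 mg/L

Each tank obeys Vᵢ dCᵢ/dt = Q(Cᵢ₋₁ − Cᵢ), so τᵢ = Vᵢ/Q.
τ₁ = 26.4/1.00 = 26.400 s; τ₂ = 32.7/1.00 = 32.700 s.
Solving the cascade with C₁(0)=C₂(0)=0 gives C₂(t) = C_in[1 − (τ₁ e^(−t/τ₁) − τ₂ e^(−t/τ₂))/(τ₁ − τ₂)].
At t = 54.5: e^(−t/τ₁) = 0.12690, e^(−t/τ₂) = 0.18888.
C₂ = 4.12·[1 − (26.400·0.12690 − 32.700·0.18888)/(-6.3000)] = 4.12·0.55140 = 2.2718 mg/L.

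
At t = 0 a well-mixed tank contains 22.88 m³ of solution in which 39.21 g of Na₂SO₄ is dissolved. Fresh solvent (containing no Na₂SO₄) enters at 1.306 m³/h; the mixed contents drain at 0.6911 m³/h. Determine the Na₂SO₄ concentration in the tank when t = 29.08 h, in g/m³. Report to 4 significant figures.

Total volume: dV/dt = Q_in − Q_out = 0.614900 m³/h, so V(t) = 22.88 + 0.614900 t and V(29.08) = 40.7613 m³.
Species balance (pure solvent in): dm/dt = −Q_out · m/V(t).
Separate: dm/m = −Q_out dt/V(t) ⇒ ln(m/m₀) = −(Q_out/(Q_in−Q_out)) ln(V/V₀).
m = m₀ (V₀/V)^(Q_out/(Q_in−Q_out)) = 39.21 × (22.88/40.7613)^(1.12392) = 20.4893 g.
C = m/V = 20.4893/40.7613 = 0.502664 g/m³.

0.5027 g/m³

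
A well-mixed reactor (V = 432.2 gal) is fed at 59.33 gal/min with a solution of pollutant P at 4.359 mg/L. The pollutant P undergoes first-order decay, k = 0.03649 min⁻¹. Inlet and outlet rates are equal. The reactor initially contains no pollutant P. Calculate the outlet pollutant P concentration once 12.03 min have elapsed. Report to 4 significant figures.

3.018 mg/L

Species balance: V dC/dt = Q C_in − Q C − k V C.
This is linear with rate a = Q/V + k = 0.173764 min⁻¹.
C_ss = Q C_in/(Q + kV) = 3.44362 mg/L; C(t) = C_ss + (C₀ − C_ss) e^(−a t).
C(12.03) = 3.44362 + (-3.44362)·e^(−0.173764·12.03) = 3.44362 + (-3.44362)·0.123639 = 3.01786 mg/L.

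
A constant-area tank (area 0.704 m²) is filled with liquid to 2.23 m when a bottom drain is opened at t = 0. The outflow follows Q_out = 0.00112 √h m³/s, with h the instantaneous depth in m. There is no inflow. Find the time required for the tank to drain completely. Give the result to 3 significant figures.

1880 s

A dh/dt = −Q_out = −0.00112 √h.
This is separable: 2 d(√h)/dt = −0.00112/A, so √h = √h₀ − (0.00112/(2A)) t.
Tank is empty when √h = 0: t_empty = 2A√h₀/0.00112.
t_empty = 2·0.704·√2.23/0.00112 = 1.4080·1.4933/0.00112 = 1877.3 s.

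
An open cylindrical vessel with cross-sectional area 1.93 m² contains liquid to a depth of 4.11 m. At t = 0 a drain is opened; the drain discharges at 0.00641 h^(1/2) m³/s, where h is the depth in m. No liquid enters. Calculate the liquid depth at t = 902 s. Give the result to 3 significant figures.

0.280 m

Volume balance on the tank: A dh/dt = −0.00641 √h.
Separate and integrate: 2(√h − √h₀) = −(0.00641/A) t.
√h = √4.11 − 0.00641·902/(2·1.93) = 2.0273 − 1.4979 = 0.52943.
h = 0.52943² = 0.28030 m.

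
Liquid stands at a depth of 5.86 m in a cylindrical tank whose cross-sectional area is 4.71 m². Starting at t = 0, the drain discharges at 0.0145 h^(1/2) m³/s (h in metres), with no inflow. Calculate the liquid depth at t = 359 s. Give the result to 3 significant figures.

Mass balance (ρ constant): A dh/dt = −0.0145 √h.
Separate and integrate: 2(√h − √h₀) = −(0.0145/A) t.
√h = √5.86 − 0.0145·359/(2·4.71) = 2.4207 − 0.55260 = 1.8681.
h = 1.8681² = 3.4900 m.

3.49 m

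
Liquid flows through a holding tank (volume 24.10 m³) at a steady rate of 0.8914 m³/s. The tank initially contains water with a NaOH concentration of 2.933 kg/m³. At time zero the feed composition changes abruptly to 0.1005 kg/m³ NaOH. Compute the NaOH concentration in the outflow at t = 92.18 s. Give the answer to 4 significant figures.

Mass balance on the solute (V constant): V dC/dt = Q(C_in − C).
Time constant τ = V/Q = 24.10/0.8914 = 27.0361 s.
This is linear first-order; C(t) = C_in + (C₀ − C_in) e^(−t/τ).
C(92.18) = 0.1005 + (2.933 − 0.1005)·e^(−92.18/27.0361) = 0.1005 + (2.83250)·0.0330573 = 0.194135 kg/m³.

0.1941 kg/m³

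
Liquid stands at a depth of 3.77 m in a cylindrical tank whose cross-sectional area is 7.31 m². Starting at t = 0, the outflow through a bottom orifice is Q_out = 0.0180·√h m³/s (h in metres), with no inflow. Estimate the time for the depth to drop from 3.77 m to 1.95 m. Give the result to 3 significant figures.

443 s

A dh/dt = −Q_out = −0.0180 √h.
This is separable: 2 d(√h)/dt = −0.0180/A, so √h = √h₀ − (0.0180/(2A)) t.
t = 2A(√h₀ − √h)/0.0180 = 2·7.31·(√3.77 − √1.95)/0.0180
  = 14.620 × (1.9416 − 1.3964) / 0.0180 = 442.84 s.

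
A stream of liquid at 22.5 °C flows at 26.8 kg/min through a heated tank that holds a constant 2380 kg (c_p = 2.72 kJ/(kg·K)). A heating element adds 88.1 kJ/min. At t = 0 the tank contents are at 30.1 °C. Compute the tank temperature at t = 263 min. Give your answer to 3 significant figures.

24.0 °C

Unsteady energy balance on the tank contents: M c_p dT/dt = ṁ c_p (T_in − T) + 88.1.
Rearrange: dT/dt = (T_ss − T)/τ with τ = M/ṁ = 88.806 min and T_ss = T_in + Q̇/(ṁ c_p) = 23.709 °C.
T approaches T_ss exponentially: T(t) = T_ss + (T₀ − T_ss) e^(−t/τ).
T(263) = 23.709 + (6.3914)·e^(−263/88.806) = 23.709 + (6.3914)·0.051741 = 24.039 °C.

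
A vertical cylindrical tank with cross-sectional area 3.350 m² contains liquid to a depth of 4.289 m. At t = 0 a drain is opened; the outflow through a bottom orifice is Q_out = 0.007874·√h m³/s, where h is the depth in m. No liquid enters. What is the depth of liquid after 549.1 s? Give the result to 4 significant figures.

2.033 m

A dh/dt = −Q_out = −0.007874 √h.
Separate and integrate: 2(√h − √h₀) = −(0.007874/A) t.
√h = √4.289 − 0.007874·549.1/(2·3.350) = 2.07099 − 0.645315 = 1.42567.
h = 1.42567² = 2.03255 m.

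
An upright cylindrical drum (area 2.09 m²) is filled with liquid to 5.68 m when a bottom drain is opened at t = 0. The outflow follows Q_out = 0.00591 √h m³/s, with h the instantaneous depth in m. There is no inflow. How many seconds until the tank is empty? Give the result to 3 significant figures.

Mass balance (ρ constant): A dh/dt = −0.00591 √h.
This is separable: 2 d(√h)/dt = −0.00591/A, so √h = √h₀ − (0.00591/(2A)) t.
Set h = 0: 2√h₀ = (0.00591/A) t_empty ⇒ t_empty = 2A√h₀/0.00591.
t_empty = 2·2.09·√5.68/0.00591 = 4.1800·2.3833/0.00591 = 1685.6 s.

1690 s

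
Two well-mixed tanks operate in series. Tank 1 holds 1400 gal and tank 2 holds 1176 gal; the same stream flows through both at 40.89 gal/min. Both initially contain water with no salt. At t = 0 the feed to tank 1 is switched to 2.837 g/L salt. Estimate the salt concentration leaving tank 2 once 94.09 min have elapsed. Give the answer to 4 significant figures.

Each tank obeys Vᵢ dCᵢ/dt = Q(Cᵢ₋₁ − Cᵢ), so τᵢ = Vᵢ/Q.
τ₁ = 1400/40.89 = 34.2382 min; τ₂ = 1176/40.89 = 28.7601 min.
Solving the cascade with C₁(0)=C₂(0)=0 gives C₂(t) = C_in[1 − (τ₁ e^(−t/τ₁) − τ₂ e^(−t/τ₂))/(τ₁ − τ₂)].
At t = 94.09: e^(−t/τ₁) = 0.0640494, e^(−t/τ₂) = 0.0379476.
C₂ = 2.837·[1 − (34.2382·0.0640494 − 28.7601·0.0379476)/(5.47811)] = 2.837·0.798916 = 2.26653 g/L.

2.267 g/L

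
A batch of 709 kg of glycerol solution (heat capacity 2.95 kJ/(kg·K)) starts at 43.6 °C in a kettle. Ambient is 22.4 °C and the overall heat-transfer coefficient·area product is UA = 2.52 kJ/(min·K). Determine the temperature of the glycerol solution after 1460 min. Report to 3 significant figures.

26.1 °C

M c_p dT/dt = −UA(T − T_amb).
dT/dt = (T_ss − T)/τ with T_ss = T_amb = 22.400 °C, τ = M c_p/UA = 709·2.95/2.52 = 829.98 min.
T approaches T_ss exponentially: T(t) = T_ss + (T₀ − T_ss) e^(−t/τ).
T(1460) = 22.400 + (21.200)·0.17220 = 26.051 °C.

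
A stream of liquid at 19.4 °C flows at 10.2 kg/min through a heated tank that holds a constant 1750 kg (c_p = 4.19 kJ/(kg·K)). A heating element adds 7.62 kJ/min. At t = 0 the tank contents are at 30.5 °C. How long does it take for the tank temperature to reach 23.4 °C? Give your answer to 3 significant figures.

First-law balance (no shaft work): M c_p dT/dt = ṁ c_p (T_in − T) + 7.62.
τ = M/ṁ = 171.57 min; T_ss = T_in + Q̇/(ṁ c_p) = 19.578 °C.
T(t) = T_ss + (T₀ − T_ss) e^(−t/τ). Set T = 23.4:
e^(−t/τ) = (23.4 − 19.578)/(30.5 − 19.578) = 0.34992
t = −171.57 · ln(0.34992) = 180.16 min.

180 min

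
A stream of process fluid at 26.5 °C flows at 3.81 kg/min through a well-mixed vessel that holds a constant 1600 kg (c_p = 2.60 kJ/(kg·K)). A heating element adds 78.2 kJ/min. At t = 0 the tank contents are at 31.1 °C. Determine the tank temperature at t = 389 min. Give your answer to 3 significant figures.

M c_p dT/dt = ṁ c_p (T_in − T) + Q̇.
Rearrange: dT/dt = (T_ss − T)/τ with τ = M/ṁ = 419.95 min and T_ss = T_in + Q̇/(ṁ c_p) = 34.394 °C.
Integrating: T(t) = T_ss + (T₀ − T_ss) e^(−t/τ).
T(389) = 34.394 + (-3.2942)·e^(−389/419.95) = 34.394 + (-3.2942)·0.39601 = 33.090 °C.

33.1 °C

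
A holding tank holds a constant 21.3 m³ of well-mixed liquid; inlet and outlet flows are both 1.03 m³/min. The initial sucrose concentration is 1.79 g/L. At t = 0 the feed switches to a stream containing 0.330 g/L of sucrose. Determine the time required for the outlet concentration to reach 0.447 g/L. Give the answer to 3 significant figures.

52.2 min

Species balance: V dC/dt = Q(C_in − C) ⇒ τ = V/Q = 20.680 min.
C(t) = C_in + (C₀ − C_in) e^(−t/τ). Set C = 0.447 and solve for t:
e^(−t/τ) = (C − C_in)/(C₀ − C_in) = (0.447 − 0.330)/(1.79 − 0.330) = 0.080137
t = −τ ln(…) = 20.680 × 2.5240 = 52.196 min.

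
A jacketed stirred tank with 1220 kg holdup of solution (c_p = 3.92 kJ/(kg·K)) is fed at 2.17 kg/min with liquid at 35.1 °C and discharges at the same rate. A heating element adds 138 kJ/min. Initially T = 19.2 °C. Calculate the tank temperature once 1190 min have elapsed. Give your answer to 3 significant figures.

47.5 °C

First-law balance (no shaft work): M c_p dT/dt = ṁ c_p (T_in − T) + 138.
Rearrange: dT/dt = (T_ss − T)/τ with τ = M/ṁ = 562.21 min and T_ss = T_in + Q̇/(ṁ c_p) = 51.323 °C.
Integrating: T(t) = T_ss + (T₀ − T_ss) e^(−t/τ).
T(1190) = 51.323 + (-32.123)·e^(−1190/562.21) = 51.323 + (-32.123)·0.12044 = 47.454 °C.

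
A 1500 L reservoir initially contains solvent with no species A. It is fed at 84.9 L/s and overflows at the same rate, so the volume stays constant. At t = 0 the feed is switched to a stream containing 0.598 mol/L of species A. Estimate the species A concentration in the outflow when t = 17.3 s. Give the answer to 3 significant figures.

0.373 mol/L

Species balance on the tank: V dC/dt = Q(C_in − C).
So dC/dt = (C_in − C)/τ with τ = V/Q = 1500/84.9 = 17.668 s.
Integrating: C(t) = C_in + (C₀ − C_in) e^(−t/τ).
C(17.3) = 0.598 + (0 − 0.598)·e^(−17.3/17.668) = 0.598 + (-0.59800)·0.37562 = 0.37338 mol/L.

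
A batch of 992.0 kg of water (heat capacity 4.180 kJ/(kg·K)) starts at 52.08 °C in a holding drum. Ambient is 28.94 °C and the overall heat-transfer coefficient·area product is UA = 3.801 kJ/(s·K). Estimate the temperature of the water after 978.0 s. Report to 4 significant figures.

38.38 °C

M c_p dT/dt = −UA(T − T_amb).
dT/dt = (T_ss − T)/τ with T_ss = T_amb = 28.9400 °C, τ = M c_p/UA = 992.0·4.180/3.801 = 1090.91 s.
Integrating: T(t) = T_ss + (T₀ − T_ss) e^(−t/τ).
T(978.0) = 28.9400 + (23.1400)·0.407996 = 38.3810 °C.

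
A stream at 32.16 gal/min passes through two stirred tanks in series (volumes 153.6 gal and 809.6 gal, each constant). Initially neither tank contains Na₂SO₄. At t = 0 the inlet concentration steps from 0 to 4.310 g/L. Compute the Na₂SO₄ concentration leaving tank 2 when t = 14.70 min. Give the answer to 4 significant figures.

1.390 g/L

Time constants: τᵢ = Vᵢ/Q for each well-mixed tank.
τ₁ = 153.6/32.16 = 4.77612 min; τ₂ = 809.6/32.16 = 25.1741 min.
Solving the cascade with C₁(0)=C₂(0)=0 gives C₂(t) = C_in[1 − (τ₁ e^(−t/τ₁) − τ₂ e^(−t/τ₂))/(τ₁ − τ₂)].
At t = 14.70: e^(−t/τ₁) = 0.0460599, e^(−t/τ₂) = 0.557701.
C₂ = 4.310·[1 − (4.77612·0.0460599 − 25.1741·0.557701)/(-20.3980)] = 4.310·0.322500 = 1.38998 g/L.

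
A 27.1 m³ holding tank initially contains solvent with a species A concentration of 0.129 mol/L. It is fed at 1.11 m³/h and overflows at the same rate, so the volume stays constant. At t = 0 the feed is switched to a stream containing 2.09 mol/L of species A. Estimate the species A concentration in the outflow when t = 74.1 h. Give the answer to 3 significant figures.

2.00 mol/L

Accumulation = in − out for the solute gives V dC/dt = Q(C_in − C).
Time constant τ = V/Q = 27.1/1.11 = 24.414 h.
Integrating: C(t) = C_in + (C₀ − C_in) e^(−t/τ).
C(74.1) = 2.09 + (0.129 − 2.09)·e^(−74.1/24.414) = 2.09 + (-1.9610)·0.048070 = 1.9957 mol/L.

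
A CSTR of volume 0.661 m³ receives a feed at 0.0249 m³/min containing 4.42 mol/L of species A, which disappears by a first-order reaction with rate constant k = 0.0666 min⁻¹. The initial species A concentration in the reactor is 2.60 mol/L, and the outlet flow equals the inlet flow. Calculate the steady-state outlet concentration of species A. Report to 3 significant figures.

1.60 mol/L

Species balance: V dC/dt = Q C_in − Q C − k V C.
At steady state: 0 = Q C_in − (Q + kV) C_ss, so C_ss = Q C_in/(Q + kV).
C_ss = 0.0249·4.42/(0.0249 + 0.0666·0.661) = 0.11006/0.068923 = 1.5968 mol/L.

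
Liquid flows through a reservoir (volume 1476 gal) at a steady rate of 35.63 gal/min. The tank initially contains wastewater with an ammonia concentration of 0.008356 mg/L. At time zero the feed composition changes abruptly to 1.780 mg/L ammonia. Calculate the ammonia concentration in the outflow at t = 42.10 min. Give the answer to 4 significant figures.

1.139 mg/L

Unsteady species balance (constant V, well mixed): V dC/dt = Q(C_in − C).
So dC/dt = (C_in − C)/τ with τ = V/Q = 1476/35.63 = 41.4258 min.
Integrating: C(t) = C_in + (C₀ − C_in) e^(−t/τ).
C(42.10) = 1.780 + (0.008356 − 1.780)·e^(−42.10/41.4258) = 1.780 + (-1.77164)·0.361940 = 1.13877 mg/L.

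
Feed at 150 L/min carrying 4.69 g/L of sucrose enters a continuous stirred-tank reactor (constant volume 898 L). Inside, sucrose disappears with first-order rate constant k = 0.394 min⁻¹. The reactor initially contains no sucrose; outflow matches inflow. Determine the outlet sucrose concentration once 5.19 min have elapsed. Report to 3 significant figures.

1.32 g/L

V dC/dt = Q(C_in − C) − k V C.
This is linear with rate a = Q/V + k = 0.56104 min⁻¹.
C_ss = Q C_in/(Q + kV) = 1.3964 g/L; C(t) = C_ss + (C₀ − C_ss) e^(−a t).
C(5.19) = 1.3964 + (-1.3964)·e^(−0.56104·5.19) = 1.3964 + (-1.3964)·0.054378 = 1.3204 g/L.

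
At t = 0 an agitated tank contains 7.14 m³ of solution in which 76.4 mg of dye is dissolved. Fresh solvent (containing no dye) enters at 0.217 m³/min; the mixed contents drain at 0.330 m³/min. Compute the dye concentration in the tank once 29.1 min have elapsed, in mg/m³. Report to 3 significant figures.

Total volume: dV/dt = Q_in − Q_out = -0.11300 m³/min, so V(t) = 7.14 − 0.11300 t and V(29.1) = 3.8517 m³.
Species balance (pure solvent in): dm/dt = −Q_out · m/V(t).
dm/m = −Q_out dt/(V₀ − 0.11300 t); integrating gives ln(m/m₀) = −(Q_out/(Q_in−Q_out)) ln(V/V₀).
m = m₀ (V₀/V)^(Q_out/(Q_in−Q_out)) = 76.4 × (7.14/3.8517)^(-2.9204) = 12.598 mg.
C = m/V = 12.598/3.8517 = 3.2708 mg/m³.

3.27 mg/m³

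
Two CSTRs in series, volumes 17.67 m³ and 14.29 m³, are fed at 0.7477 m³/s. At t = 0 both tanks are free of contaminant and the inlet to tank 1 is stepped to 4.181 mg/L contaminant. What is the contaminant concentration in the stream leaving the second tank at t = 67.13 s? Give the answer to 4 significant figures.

Each tank obeys Vᵢ dCᵢ/dt = Q(Cᵢ₋₁ − Cᵢ), so τᵢ = Vᵢ/Q.
τ₁ = 17.67/0.7477 = 23.6325 s; τ₂ = 14.29/0.7477 = 19.1119 s.
Solving the cascade with C₁(0)=C₂(0)=0 gives C₂(t) = C_in[1 − (τ₁ e^(−t/τ₁) − τ₂ e^(−t/τ₂))/(τ₁ − τ₂)].
At t = 67.13: e^(−t/τ₁) = 0.0583916, e^(−t/τ₂) = 0.0298234.
C₂ = 4.181·[1 − (23.6325·0.0583916 − 19.1119·0.0298234)/(4.52053)] = 4.181·0.820827 = 3.43188 mg/L.

3.432 mg/L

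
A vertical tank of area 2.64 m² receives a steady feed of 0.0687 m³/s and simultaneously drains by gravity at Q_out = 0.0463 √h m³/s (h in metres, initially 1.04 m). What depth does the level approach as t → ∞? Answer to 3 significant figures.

Accumulation of liquid (constant cross-section A): A dh/dt = Q_in − 0.0463 √h. At steady state dh/dt = 0:
Q_in = 0.0463 √h_ss ⇒ √h_ss = 0.0687/0.0463 = 1.4838.
h_ss = 1.4838² = 2.2017 m. (Since h₀ = 1.04 m < h_ss, the level will rise toward this value.)

2.20 m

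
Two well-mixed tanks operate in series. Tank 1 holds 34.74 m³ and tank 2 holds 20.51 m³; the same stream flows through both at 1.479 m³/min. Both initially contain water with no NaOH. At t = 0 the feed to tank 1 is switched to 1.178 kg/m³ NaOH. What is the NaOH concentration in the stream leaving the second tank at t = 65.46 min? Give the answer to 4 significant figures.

1.016 kg/m³

Species balance on tank i: dCᵢ/dt = (Cᵢ₋₁ − Cᵢ)/τᵢ with τᵢ = Vᵢ/Q.
τ₁ = 34.74/1.479 = 23.4888 min; τ₂ = 20.51/1.479 = 13.8675 min.
Tank 1: C₁ = C_in(1 − e^(−t/τ₁)). Tank 2 (τ₁ ≠ τ₂): C₂ = C_in[1 − (τ₁ e^(−t/τ₁) − τ₂ e^(−t/τ₂))/(τ₁ − τ₂)].
At t = 65.46: e^(−t/τ₁) = 0.0616147, e^(−t/τ₂) = 0.00891164.
C₂ = 1.178·[1 − (23.4888·0.0616147 − 13.8675·0.00891164)/(9.62137)] = 1.178·0.862423 = 1.01593 kg/m³.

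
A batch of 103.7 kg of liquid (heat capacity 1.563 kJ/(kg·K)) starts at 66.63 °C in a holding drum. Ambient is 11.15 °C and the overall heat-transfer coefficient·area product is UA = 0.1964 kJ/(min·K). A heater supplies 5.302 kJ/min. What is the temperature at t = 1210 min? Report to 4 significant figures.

44.72 °C

M c_p dT/dt = −UA(T − T_amb) + Q̇.
dT/dt = (T_ss − T)/τ with T_ss = T_amb + Q̇/UA = 11.15 + 5.302/0.1964 = 38.1459 °C, τ = M c_p/UA = 103.7·1.563/0.1964 = 825.270 min.
Solution: T(t) = T_ss + (T₀ − T_ss) e^(−t/τ).
T(1210) = 38.1459 + (28.4841)·0.230804 = 44.7202 °C.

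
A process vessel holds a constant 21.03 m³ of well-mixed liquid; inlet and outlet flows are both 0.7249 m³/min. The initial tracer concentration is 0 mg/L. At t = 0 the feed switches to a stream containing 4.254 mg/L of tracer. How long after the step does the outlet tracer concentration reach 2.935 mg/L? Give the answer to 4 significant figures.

33.97 min

Species balance: V dC/dt = Q(C_in − C) ⇒ τ = V/Q = 29.0109 min.
C(t) = C_in + (C₀ − C_in) e^(−t/τ). Set C = 2.935 and solve for t:
e^(−t/τ) = (C − C_in)/(C₀ − C_in) = (2.935 − 4.254)/(0 − 4.254) = 0.310061
t = −τ ln(…) = 29.0109 × 1.17099 = 33.9714 min.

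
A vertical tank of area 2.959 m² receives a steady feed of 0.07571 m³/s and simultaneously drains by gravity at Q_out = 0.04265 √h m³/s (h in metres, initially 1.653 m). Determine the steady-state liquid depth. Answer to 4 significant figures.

Level balance: A dh/dt = 0.07571 − 0.04265 √h. Setting dh/dt = 0:
Q_in = 0.04265 √h_ss ⇒ √h_ss = 0.07571/0.04265 = 1.77515.
h_ss = 1.77515² = 3.15115 m. (Since h₀ = 1.653 m < h_ss, the level will rise toward this value.)

3.151 m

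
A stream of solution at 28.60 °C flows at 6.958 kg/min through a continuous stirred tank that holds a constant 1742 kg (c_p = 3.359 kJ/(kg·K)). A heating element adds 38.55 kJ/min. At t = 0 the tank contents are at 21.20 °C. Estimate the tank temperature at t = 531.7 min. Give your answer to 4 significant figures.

Unsteady energy balance on the tank contents: M c_p dT/dt = ṁ c_p (T_in − T) + 38.55.
Rearrange: dT/dt = (T_ss − T)/τ with τ = M/ṁ = 250.359 min and T_ss = T_in + Q̇/(ṁ c_p) = 30.2494 °C.
T approaches T_ss exponentially: T(t) = T_ss + (T₀ − T_ss) e^(−t/τ).
T(531.7) = 30.2494 + (-9.04942)·e^(−531.7/250.359) = 30.2494 + (-9.04942)·0.119583 = 29.1673 °C.

29.17 °C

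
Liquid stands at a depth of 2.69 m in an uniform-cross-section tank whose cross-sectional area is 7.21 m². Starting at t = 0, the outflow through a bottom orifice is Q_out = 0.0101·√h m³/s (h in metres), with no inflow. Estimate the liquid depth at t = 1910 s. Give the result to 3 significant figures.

0.0914 m

Accumulation of liquid (constant cross-section A): A dh/dt = −0.0101 √h.
∫ h^(−1/2) dh = −(0.0101/A) ∫ dt, giving 2√h = 2√h₀ − (0.0101/A) t.
√h = √2.69 − 0.0101·1910/(2·7.21) = 1.6401 − 1.3378 = 0.30233.
h = 0.30233² = 0.091402 m.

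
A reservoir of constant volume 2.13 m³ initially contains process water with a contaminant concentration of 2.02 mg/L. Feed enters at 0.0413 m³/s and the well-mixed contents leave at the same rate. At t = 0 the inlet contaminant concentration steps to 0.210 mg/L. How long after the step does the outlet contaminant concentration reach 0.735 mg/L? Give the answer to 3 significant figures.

63.8 s

Unsteady species balance (constant V, well mixed): V dC/dt = Q(C_in − C), so τ = V/Q = 51.574 s.
C(t) = C_in + (C₀ − C_in) e^(−t/τ). Set C = 0.735 and solve for t:
e^(−t/τ) = (C − C_in)/(C₀ − C_in) = (0.735 − 0.210)/(2.02 − 0.210) = 0.29006
t = −τ ln(…) = 51.574 × 1.2377 = 63.832 s.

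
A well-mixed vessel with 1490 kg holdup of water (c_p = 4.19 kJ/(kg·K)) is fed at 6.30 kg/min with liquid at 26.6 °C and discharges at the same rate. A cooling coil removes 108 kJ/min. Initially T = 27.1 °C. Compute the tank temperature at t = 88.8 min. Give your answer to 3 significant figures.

25.7 °C

Energy balance: M c_p dT/dt = ṁ c_p (T_in − T) − 108.
τ = M/ṁ = 236.51 min; T_ss = T_in − Q̇/(ṁ c_p) = 26.6 − 108/(6.30·4.19) = 22.509 °C.
Integrating: T(t) = T_ss + (T₀ − T_ss) e^(−t/τ).
T(88.8) = 22.509 + (4.5914)·e^(−88.8/236.51) = 22.509 + (4.5914)·0.68697 = 25.663 °C.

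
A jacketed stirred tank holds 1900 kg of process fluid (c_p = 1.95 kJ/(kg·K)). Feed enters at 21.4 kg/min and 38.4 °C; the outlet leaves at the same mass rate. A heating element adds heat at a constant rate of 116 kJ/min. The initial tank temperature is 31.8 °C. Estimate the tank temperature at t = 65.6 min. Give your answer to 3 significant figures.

M c_p dT/dt = ṁ c_p (T_in − T) + Q̇.
τ = M/ṁ = 88.785 min; T_ss = T_in + Q̇/(ṁ c_p) = 38.4 + 116/(21.4·1.95) = 41.180 °C.
Integrating: T(t) = T_ss + (T₀ − T_ss) e^(−t/τ).
T(65.6) = 41.180 + (-9.3798)·e^(−65.6/88.785) = 41.180 + (-9.3798)·0.47766 = 36.699 °C.

36.7 °C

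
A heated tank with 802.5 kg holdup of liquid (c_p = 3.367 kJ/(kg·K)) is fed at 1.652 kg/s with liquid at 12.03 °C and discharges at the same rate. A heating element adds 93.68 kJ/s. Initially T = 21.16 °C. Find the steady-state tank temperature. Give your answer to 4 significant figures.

M c_p dT/dt = ṁ c_p (T_in − T) + Q̇.
At steady state dT/dt = 0 ⇒ T_ss = T_in + Q̇/(ṁ c_p) = 12.03 + 93.68/(1.652·3.367) = 28.8720 °C.

28.87 °C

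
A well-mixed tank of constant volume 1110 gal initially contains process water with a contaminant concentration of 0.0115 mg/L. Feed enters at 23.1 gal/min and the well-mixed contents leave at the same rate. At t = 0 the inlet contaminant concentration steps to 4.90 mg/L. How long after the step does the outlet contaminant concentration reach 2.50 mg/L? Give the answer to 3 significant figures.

34.2 min

Species balance: V dC/dt = Q(C_in − C) ⇒ τ = V/Q = 48.052 min.
C(t) = C_in + (C₀ − C_in) e^(−t/τ). Set C = 2.50 and solve for t:
e^(−t/τ) = (C − C_in)/(C₀ − C_in) = (2.50 − 4.90)/(0.0115 − 4.90) = 0.49095
t = −τ ln(…) = 48.052 × 0.71142 = 34.185 min.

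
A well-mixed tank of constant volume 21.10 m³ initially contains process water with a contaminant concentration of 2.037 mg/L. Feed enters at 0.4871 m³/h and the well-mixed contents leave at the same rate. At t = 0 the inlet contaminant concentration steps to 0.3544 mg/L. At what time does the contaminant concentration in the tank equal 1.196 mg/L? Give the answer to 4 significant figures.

30.01 h

Species balance: V dC/dt = Q(C_in − C) ⇒ τ = V/Q = 43.3176 h.
C(t) = C_in + (C₀ − C_in) e^(−t/τ). Set C = 1.196 and solve for t:
e^(−t/τ) = (C − C_in)/(C₀ − C_in) = (1.196 − 0.3544)/(2.037 − 0.3544) = 0.500178
t = −τ ln(…) = 43.3176 × 0.692791 = 30.0100 h.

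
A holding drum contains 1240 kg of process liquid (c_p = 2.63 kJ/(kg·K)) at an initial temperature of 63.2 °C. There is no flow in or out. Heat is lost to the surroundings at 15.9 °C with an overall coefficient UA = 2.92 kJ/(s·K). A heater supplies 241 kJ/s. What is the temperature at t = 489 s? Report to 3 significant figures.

75.7 °C

Lumped-capacitance energy balance: M c_p dT/dt = UA(T_amb − T) + Q̇.
dT/dt = (T_ss − T)/τ with T_ss = T_amb + Q̇/UA = 15.9 + 241/2.92 = 98.434 °C, τ = M c_p/UA = 1240·2.63/2.92 = 1116.8 s.
Integrating: T(t) = T_ss + (T₀ − T_ss) e^(−t/τ).
T(489) = 98.434 + (-35.234)·0.64543 = 75.693 °C.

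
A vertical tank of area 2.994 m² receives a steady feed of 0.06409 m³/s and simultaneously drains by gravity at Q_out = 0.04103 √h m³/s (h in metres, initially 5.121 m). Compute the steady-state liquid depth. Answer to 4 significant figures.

2.440 m

Level balance: A dh/dt = 0.06409 − 0.04103 √h. Setting dh/dt = 0:
Q_in = 0.04103 √h_ss ⇒ √h_ss = 0.06409/0.04103 = 1.56203.
h_ss = 1.56203² = 2.43993 m. (Since h₀ = 5.121 m > h_ss, the level will fall toward this value.)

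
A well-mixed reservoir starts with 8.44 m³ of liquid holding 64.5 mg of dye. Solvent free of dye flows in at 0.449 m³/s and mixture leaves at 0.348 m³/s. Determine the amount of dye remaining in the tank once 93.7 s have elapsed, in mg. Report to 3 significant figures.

4.83 mg

Let m(t) be the amount of dye. Volume: V(t) = V₀ + (Q_in − Q_out) t = 8.44 + 0.10100 t; V(93.7) = 17.904 m³.
Solute balance: dm/dt = 0 − Q_out C = −Q_out m/V(t).
dm/m = −Q_out dt/(V₀ + 0.10100 t); integrating gives ln(m/m₀) = −(Q_out/(Q_in−Q_out)) ln(V/V₀).
m = m₀ (V₀/V)^(Q_out/(Q_in−Q_out)) = 64.5 × (8.44/17.904)^(3.4455) = 4.8333 mg.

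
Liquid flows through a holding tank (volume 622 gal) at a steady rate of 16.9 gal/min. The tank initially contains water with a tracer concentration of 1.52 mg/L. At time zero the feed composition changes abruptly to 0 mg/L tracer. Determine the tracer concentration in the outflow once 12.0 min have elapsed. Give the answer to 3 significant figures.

Accumulation = in − out for the solute gives V dC/dt = Q(C_in − C).
So dC/dt = (C_in − C)/τ with τ = V/Q = 622/16.9 = 36.805 min.
C approaches C_in exponentially: C(t) = C_in + (C₀ − C_in) e^(−t/τ).
C(12.0) = 0 + (1.52 − 0)·e^(−12.0/36.805) = 0 + (1.5200)·0.72177 = 1.0971 mg/L.

1.10 mg/L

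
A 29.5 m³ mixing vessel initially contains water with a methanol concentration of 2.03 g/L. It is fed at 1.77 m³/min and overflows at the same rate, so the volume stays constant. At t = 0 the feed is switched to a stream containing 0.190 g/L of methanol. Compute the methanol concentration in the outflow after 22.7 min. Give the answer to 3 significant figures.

0.661 g/L

Accumulation = in − out for the solute gives V dC/dt = Q(C_in − C).
So dC/dt = (C_in − C)/τ with τ = V/Q = 29.5/1.77 = 16.667 min.
Integrating: C(t) = C_in + (C₀ − C_in) e^(−t/τ).
C(22.7) = 0.190 + (2.03 − 0.190)·e^(−22.7/16.667) = 0.190 + (1.8400)·0.25615 = 0.66131 g/L.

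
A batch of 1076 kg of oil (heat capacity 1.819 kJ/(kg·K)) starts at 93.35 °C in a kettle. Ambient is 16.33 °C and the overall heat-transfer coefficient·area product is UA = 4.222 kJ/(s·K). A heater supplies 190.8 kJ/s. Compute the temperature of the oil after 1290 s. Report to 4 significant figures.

63.49 °C

M c_p dT/dt = −UA(T − T_amb) + Q̇.
dT/dt = (T_ss − T)/τ with T_ss = T_amb + Q̇/UA = 16.33 + 190.8/4.222 = 61.5219 °C, τ = M c_p/UA = 1076·1.819/4.222 = 463.582 s.
This is linear first-order; T(t) = T_ss + (T₀ − T_ss) e^(−t/τ).
T(1290) = 61.5219 + (31.8281)·0.0618726 = 63.4911 °C.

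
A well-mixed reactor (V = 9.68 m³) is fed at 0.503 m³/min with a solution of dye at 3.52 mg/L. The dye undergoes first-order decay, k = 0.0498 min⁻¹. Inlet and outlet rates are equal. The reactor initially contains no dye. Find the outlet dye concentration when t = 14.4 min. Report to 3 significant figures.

Species balance: V dC/dt = Q C_in − Q C − k V C.
dC/dt = (Q/V) C_in − (Q/V + k) C; effective rate a = Q/V + k = 0.051963 + 0.0498 = 0.10176 min⁻¹.
C_ss = Q C_in/(Q + kV) = 1.7974 mg/L; C(t) = C_ss + (C₀ − C_ss) e^(−a t).
C(14.4) = 1.7974 + (-1.7974)·e^(−0.10176·14.4) = 1.7974 + (-1.7974)·0.23099 = 1.3822 mg/L.

1.38 mg/L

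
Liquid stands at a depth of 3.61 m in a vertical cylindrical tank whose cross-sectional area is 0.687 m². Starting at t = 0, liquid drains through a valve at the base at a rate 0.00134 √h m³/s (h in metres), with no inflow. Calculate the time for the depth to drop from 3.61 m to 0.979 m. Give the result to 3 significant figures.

934 s

A dh/dt = −Q_out = −0.00134 √h.
This is separable: 2 d(√h)/dt = −0.00134/A, so √h = √h₀ − (0.00134/(2A)) t.
t = 2A(√h₀ − √h)/0.00134 = 2·0.687·(√3.61 − √0.979)/0.00134
  = 1.3740 × (1.9000 − 0.98944) / 0.00134 = 933.66 s.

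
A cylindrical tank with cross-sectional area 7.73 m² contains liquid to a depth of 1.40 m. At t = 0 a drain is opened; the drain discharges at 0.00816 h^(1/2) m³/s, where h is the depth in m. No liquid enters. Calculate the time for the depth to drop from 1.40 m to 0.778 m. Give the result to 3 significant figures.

571 s

With no inflow, A dh/dt = −0.00816 √h.
Separate and integrate: 2(√h − √h₀) = −(0.00816/A) t.
t = 2A(√h₀ − √h)/0.00816 = 2·7.73·(√1.40 − √0.778)/0.00816
  = 15.460 × (1.1832 − 0.88204) / 0.00816 = 570.60 s.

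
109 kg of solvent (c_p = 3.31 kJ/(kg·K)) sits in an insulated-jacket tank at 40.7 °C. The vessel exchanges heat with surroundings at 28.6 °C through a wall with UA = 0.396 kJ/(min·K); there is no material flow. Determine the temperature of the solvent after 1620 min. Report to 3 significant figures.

30.6 °C

Lumped-capacitance energy balance: M c_p dT/dt = UA(T_amb − T).
dT/dt = (T_ss − T)/τ with T_ss = T_amb = 28.600 °C, τ = M c_p/UA = 109·3.31/0.396 = 911.09 min.
This is linear first-order; T(t) = T_ss + (T₀ − T_ss) e^(−t/τ).
T(1620) = 28.600 + (12.100)·0.16896 = 30.644 °C.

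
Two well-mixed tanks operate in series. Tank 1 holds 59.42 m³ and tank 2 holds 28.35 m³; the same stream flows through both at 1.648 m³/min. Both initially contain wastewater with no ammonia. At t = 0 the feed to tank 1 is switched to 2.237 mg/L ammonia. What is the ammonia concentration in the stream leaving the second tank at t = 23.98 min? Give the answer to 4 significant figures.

0.5434 mg/L

Time constants: τᵢ = Vᵢ/Q for each well-mixed tank.
τ₁ = 59.42/1.648 = 36.0558 min; τ₂ = 28.35/1.648 = 17.2027 min.
Tank 1: C₁ = C_in(1 − e^(−t/τ₁)). Tank 2 (τ₁ ≠ τ₂): C₂ = C_in[1 − (τ₁ e^(−t/τ₁) − τ₂ e^(−t/τ₂))/(τ₁ − τ₂)].
At t = 23.98: e^(−t/τ₁) = 0.514233, e^(−t/τ₂) = 0.248089.
C₂ = 2.237·[1 − (36.0558·0.514233 − 17.2027·0.248089)/(18.8532)] = 2.237·0.242923 = 0.543418 mg/L.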